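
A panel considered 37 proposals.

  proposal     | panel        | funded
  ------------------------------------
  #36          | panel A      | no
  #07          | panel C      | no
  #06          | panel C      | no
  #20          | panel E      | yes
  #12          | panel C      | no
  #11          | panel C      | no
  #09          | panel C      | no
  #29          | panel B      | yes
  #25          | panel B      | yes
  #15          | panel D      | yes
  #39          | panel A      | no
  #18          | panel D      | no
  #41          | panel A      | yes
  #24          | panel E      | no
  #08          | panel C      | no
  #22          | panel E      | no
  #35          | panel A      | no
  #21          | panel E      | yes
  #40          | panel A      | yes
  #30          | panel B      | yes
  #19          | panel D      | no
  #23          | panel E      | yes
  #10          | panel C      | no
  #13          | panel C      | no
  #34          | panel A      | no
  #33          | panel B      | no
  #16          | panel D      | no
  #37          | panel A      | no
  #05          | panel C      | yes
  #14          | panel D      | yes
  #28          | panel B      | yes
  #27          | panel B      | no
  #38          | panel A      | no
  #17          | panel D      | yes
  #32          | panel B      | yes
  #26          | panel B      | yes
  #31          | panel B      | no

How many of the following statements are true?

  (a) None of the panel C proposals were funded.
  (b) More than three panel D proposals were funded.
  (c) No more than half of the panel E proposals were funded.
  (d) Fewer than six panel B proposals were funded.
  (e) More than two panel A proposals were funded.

0

(a) panel C: |A| = 9, |A ∩ B| = 1; needs A ∩ B = ∅ (|A ∩ B| = 0) — false.
(b) panel D: |A| = 6, |A ∩ B| = 3; needs |A ∩ B| > 3 — false.
(c) panel E: |A| = 5, |A ∩ B| = 3; needs |A ∩ B| ≤ |A ∖ B| — false.
(d) panel B: |A| = 9, |A ∩ B| = 6; needs |A ∩ B| < 6 — false.
(e) panel A: |A| = 8, |A ∩ B| = 2; needs |A ∩ B| > 2 — false.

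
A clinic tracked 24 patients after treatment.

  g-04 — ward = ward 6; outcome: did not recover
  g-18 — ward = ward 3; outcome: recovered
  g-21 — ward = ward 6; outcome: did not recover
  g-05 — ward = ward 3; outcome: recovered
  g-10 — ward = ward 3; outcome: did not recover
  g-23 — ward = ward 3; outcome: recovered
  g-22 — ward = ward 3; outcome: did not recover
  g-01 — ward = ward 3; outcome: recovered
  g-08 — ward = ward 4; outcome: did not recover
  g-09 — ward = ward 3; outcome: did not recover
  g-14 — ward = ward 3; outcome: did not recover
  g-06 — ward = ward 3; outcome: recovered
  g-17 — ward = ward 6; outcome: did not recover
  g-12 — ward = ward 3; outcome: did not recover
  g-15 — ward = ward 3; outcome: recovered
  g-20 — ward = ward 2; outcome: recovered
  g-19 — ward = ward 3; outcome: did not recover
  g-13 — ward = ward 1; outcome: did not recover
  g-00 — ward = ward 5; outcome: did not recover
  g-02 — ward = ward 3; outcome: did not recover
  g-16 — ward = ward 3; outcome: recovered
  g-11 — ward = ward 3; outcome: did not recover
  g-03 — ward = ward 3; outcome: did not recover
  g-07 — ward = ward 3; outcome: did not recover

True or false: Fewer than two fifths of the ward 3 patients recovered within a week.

False

Truth condition: |A ∩ B| / |A| < 2/5.
|A| = 17, |A ∩ B| = 7, |A ∖ B| = 10.
|A ∩ B|/|A| = 7/17, so the statement is false.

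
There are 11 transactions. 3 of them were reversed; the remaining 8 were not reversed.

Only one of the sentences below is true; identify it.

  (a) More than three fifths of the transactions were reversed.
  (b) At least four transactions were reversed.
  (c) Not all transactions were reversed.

(c)

|A| = 11, |A ∩ B| = 3, |A ∖ B| = 8.
(a) requires |A ∩ B| / |A| > 3/5: false.
(b) requires |A ∩ B| ≥ 4: false.
(c) requires A ⊄ B (|A ∖ B| ≥ 1): true.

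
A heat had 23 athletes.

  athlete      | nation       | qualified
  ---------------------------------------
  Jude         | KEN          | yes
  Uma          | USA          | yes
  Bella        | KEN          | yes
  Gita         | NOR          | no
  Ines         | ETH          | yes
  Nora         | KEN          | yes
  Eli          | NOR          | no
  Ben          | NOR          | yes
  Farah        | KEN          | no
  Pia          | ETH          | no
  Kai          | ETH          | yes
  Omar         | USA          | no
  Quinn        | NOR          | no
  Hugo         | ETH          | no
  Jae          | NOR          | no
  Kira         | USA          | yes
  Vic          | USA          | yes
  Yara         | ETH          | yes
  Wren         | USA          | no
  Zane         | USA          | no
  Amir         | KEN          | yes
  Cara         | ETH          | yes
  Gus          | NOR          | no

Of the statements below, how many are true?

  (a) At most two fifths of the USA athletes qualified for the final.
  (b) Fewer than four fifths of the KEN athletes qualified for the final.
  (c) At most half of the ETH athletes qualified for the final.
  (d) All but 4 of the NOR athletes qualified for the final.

(a) USA: |A| = 6, |A ∩ B| = 3; needs |A ∩ B| / |A| ≤ 2/5 — false.
(b) KEN: |A| = 5, |A ∩ B| = 4; needs |A ∩ B| / |A| < 4/5 — false.
(c) ETH: |A| = 6, |A ∩ B| = 4; needs |A ∩ B| ≤ |A ∖ B| — false.
(d) NOR: |A| = 6, |A ∩ B| = 1; needs |A ∖ B| = 4 — false.

0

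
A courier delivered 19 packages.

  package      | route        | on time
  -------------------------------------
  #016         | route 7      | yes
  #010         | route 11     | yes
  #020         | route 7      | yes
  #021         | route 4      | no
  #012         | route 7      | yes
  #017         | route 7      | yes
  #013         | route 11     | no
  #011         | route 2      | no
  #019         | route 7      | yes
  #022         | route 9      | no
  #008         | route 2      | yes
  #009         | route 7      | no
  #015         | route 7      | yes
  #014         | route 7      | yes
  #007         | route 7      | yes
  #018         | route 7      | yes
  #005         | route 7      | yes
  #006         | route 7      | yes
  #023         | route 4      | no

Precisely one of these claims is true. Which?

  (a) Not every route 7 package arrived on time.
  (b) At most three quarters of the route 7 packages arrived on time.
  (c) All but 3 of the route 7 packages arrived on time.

(a)

|A| = 12, |A ∩ B| = 11, |A ∖ B| = 1.
(a) requires A ⊄ B (|A ∖ B| ≥ 1): true.
(b) requires |A ∩ B| / |A| ≤ 3/4: false.
(c) requires |A ∖ B| = 3: false.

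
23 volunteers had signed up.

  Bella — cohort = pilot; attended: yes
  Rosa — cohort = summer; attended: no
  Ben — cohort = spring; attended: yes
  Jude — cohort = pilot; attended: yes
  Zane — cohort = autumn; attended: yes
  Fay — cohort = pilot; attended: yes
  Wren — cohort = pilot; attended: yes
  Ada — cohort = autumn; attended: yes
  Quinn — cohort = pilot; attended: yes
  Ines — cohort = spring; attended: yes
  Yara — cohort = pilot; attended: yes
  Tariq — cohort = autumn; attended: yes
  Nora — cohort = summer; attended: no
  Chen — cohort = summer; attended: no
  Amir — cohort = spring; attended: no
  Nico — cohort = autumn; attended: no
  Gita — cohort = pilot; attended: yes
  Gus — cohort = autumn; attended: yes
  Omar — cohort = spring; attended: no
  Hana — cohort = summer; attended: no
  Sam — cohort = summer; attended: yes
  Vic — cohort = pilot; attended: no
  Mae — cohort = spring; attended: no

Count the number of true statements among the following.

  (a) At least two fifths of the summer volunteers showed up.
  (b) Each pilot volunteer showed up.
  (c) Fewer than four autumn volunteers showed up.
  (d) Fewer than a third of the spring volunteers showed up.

0

(a) summer: |A| = 5, |A ∩ B| = 1; needs |A ∩ B| / |A| ≥ 2/5 — false.
(b) pilot: |A| = 8, |A ∩ B| = 7; needs A ⊆ B, i.e. every element of A is in B (|A ∖ B| = 0) — false.
(c) autumn: |A| = 5, |A ∩ B| = 4; needs |A ∩ B| < 4 — false.
(d) spring: |A| = 5, |A ∩ B| = 2; needs |A ∩ B| / |A| < 1/3 — false.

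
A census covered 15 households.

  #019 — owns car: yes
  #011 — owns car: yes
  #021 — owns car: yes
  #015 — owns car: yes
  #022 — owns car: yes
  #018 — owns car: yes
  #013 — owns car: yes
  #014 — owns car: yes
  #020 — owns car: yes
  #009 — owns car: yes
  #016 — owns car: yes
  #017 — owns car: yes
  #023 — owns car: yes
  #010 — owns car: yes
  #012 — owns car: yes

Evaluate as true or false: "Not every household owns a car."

The determiner here denotes the relation: A ⊄ B (|A ∖ B| ≥ 1).
|A| = 15, |A ∩ B| = 15, |A ∖ B| = 0.
So the statement is false.

False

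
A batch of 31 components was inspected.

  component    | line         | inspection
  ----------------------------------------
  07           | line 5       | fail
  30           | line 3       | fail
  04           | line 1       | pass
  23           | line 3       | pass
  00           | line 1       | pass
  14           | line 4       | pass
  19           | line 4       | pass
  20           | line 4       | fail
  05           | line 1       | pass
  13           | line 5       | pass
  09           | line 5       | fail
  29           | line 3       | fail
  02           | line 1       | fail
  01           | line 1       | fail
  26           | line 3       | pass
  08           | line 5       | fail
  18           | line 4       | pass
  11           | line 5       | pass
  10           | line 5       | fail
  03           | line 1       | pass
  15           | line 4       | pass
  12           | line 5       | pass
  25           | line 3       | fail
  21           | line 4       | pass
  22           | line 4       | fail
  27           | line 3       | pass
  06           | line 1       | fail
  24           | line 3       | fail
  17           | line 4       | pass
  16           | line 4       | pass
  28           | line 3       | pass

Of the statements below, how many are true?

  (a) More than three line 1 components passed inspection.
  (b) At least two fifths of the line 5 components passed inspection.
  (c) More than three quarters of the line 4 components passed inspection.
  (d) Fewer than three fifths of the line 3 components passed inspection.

4

(a) line 1: |A| = 7, |A ∩ B| = 4; needs |A ∩ B| > 3 — true.
(b) line 5: |A| = 7, |A ∩ B| = 3; needs |A ∩ B| / |A| ≥ 2/5 — true.
(c) line 4: |A| = 9, |A ∩ B| = 7; needs |A ∩ B| / |A| > 3/4 — true.
(d) line 3: |A| = 8, |A ∩ B| = 4; needs |A ∩ B| / |A| < 3/5 — true.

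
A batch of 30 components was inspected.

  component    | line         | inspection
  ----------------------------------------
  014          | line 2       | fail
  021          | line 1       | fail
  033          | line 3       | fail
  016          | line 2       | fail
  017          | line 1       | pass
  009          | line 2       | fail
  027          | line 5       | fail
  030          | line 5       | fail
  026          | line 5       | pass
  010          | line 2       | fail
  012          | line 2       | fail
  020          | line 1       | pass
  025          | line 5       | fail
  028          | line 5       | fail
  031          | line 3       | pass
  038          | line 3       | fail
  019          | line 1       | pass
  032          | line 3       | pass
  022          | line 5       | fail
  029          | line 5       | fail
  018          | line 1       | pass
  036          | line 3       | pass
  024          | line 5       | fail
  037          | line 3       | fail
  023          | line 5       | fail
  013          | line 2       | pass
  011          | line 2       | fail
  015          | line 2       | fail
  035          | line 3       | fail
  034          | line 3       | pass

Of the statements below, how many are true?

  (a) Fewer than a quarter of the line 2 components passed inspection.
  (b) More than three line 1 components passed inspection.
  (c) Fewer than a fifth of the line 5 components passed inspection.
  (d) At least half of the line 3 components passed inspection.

4

(a) line 2: |A| = 8, |A ∩ B| = 1; needs |A ∩ B| / |A| < 1/4 — true.
(b) line 1: |A| = 5, |A ∩ B| = 4; needs |A ∩ B| > 3 — true.
(c) line 5: |A| = 9, |A ∩ B| = 1; needs |A ∩ B| / |A| < 1/5 — true.
(d) line 3: |A| = 8, |A ∩ B| = 4; needs |A ∩ B| ≥ |A ∖ B| — true.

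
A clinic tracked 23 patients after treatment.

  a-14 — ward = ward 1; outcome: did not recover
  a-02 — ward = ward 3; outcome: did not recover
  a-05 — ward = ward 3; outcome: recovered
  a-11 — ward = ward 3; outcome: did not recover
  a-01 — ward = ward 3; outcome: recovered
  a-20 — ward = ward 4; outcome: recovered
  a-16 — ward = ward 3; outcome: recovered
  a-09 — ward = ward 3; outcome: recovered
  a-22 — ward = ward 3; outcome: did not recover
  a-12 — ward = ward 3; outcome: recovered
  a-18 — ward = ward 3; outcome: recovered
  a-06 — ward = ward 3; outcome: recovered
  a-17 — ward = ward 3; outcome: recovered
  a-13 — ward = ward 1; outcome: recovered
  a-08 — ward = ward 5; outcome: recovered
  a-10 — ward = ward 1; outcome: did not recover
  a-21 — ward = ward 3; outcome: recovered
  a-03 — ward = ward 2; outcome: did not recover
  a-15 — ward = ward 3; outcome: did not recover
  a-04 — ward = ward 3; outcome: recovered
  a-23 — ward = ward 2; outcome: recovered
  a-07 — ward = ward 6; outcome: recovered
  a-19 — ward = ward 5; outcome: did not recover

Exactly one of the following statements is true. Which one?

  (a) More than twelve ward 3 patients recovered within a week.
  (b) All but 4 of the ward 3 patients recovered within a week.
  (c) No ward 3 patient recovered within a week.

|A| = 14, |A ∩ B| = 10, |A ∖ B| = 4.
(a) requires |A ∩ B| > 12: false.
(b) requires |A ∖ B| = 4: true.
(c) requires A ∩ B = ∅ (|A ∩ B| = 0): false.

(b)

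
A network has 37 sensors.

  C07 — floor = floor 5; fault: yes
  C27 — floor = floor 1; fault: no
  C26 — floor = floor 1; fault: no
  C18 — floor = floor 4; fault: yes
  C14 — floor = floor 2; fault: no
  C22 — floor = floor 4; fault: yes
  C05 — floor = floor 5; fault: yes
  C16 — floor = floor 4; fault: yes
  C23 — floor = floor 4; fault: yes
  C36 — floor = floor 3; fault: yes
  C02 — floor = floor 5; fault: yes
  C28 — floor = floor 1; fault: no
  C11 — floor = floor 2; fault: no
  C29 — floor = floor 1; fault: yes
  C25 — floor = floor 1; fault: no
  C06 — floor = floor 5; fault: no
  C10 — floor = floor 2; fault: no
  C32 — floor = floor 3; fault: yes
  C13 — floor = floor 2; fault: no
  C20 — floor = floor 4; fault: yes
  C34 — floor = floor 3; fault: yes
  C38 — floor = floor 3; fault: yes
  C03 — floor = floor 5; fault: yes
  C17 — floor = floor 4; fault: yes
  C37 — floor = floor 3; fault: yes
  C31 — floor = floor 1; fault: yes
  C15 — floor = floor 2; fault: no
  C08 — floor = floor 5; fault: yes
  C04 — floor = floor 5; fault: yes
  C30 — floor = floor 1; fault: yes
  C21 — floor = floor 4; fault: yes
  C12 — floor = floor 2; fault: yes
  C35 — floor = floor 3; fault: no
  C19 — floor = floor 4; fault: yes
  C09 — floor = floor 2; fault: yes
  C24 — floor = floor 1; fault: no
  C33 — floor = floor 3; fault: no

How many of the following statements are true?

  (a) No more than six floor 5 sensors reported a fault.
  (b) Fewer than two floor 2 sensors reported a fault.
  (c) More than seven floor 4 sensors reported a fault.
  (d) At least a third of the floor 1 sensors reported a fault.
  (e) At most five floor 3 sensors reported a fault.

4

(a) floor 5: |A| = 7, |A ∩ B| = 6; needs |A ∩ B| ≤ 6 — true.
(b) floor 2: |A| = 7, |A ∩ B| = 2; needs |A ∩ B| < 2 — false.
(c) floor 4: |A| = 8, |A ∩ B| = 8; needs |A ∩ B| > 7 — true.
(d) floor 1: |A| = 8, |A ∩ B| = 3; needs |A ∩ B| / |A| ≥ 1/3 — true.
(e) floor 3: |A| = 7, |A ∩ B| = 5; needs |A ∩ B| ≤ 5 — true.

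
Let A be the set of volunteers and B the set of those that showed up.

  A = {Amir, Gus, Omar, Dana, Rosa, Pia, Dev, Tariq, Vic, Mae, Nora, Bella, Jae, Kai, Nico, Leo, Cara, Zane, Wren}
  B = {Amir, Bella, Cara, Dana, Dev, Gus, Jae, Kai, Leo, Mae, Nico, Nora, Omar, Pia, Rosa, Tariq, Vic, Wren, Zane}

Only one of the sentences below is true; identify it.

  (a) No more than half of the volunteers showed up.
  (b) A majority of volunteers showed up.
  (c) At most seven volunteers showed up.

(b)

|A| = 19, |A ∩ B| = 19, |A ∖ B| = 0.
(a) requires |A ∩ B| ≤ |A ∖ B|: false.
(b) requires |A ∩ B| > |A ∖ B|: true.
(c) requires |A ∩ B| ≤ 7: false.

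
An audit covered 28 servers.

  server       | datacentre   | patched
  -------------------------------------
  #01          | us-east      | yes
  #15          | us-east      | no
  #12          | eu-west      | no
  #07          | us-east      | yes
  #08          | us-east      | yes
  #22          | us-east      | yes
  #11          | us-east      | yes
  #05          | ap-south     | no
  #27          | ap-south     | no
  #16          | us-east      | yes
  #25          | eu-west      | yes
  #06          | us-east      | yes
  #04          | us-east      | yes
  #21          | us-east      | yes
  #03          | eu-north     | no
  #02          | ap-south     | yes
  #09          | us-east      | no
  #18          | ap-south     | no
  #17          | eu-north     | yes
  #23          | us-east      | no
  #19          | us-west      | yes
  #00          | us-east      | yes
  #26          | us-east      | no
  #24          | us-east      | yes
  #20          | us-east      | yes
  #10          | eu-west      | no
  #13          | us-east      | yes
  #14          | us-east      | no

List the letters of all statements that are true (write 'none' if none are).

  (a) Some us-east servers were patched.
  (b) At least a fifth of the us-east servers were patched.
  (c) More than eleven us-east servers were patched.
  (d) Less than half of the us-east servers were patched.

(a), (b), (c)

|A| = 18, |A ∩ B| = 13, |A ∖ B| = 5.
(a) A ∩ B ≠ ∅ (|A ∩ B| ≥ 1): holds.
(b) |A ∩ B| / |A| ≥ 1/5: holds.
(c) |A ∩ B| > 11: holds.
(d) |A ∩ B| < |A ∖ B|: fails.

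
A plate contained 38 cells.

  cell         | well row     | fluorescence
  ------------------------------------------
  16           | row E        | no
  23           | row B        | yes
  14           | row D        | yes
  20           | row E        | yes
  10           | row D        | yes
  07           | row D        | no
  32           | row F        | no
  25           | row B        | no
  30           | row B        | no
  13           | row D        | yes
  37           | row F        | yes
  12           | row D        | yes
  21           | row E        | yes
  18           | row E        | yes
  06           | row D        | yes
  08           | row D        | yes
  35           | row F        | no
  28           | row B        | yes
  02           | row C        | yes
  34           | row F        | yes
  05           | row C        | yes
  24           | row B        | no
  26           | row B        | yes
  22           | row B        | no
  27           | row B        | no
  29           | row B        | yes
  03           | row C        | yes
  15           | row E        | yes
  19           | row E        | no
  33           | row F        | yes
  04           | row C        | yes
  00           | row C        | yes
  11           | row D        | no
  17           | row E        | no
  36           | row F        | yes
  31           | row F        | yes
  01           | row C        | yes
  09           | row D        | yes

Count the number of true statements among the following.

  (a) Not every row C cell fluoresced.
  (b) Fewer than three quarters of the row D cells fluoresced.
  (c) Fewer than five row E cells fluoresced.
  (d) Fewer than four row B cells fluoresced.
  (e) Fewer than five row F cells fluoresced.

1

(a) row C: |A| = 6, |A ∩ B| = 6; needs A ⊄ B (|A ∖ B| ≥ 1) — false.
(b) row D: |A| = 9, |A ∩ B| = 7; needs |A ∩ B| / |A| < 3/4 — false.
(c) row E: |A| = 7, |A ∩ B| = 4; needs |A ∩ B| < 5 — true.
(d) row B: |A| = 9, |A ∩ B| = 4; needs |A ∩ B| < 4 — false.
(e) row F: |A| = 7, |A ∩ B| = 5; needs |A ∩ B| < 5 — false.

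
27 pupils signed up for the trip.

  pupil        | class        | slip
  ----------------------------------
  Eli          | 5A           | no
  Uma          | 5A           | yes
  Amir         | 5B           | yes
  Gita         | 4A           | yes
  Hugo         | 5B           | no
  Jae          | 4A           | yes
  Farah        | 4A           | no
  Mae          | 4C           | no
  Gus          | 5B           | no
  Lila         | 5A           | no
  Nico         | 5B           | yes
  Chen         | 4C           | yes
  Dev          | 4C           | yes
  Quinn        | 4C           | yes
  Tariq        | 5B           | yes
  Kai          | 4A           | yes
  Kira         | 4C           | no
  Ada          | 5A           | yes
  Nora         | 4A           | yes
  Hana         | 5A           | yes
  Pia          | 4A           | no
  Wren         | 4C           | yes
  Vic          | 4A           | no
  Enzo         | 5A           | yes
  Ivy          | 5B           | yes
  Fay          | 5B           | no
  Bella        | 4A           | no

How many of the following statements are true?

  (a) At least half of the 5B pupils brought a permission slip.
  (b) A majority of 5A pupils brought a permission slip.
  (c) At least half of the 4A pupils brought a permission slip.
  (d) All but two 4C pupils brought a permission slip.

(a) 5B: |A| = 7, |A ∩ B| = 4; needs |A ∩ B| ≥ |A ∖ B| — true.
(b) 5A: |A| = 6, |A ∩ B| = 4; needs |A ∩ B| > |A ∖ B| — true.
(c) 4A: |A| = 8, |A ∩ B| = 4; needs |A ∩ B| ≥ |A ∖ B| — true.
(d) 4C: |A| = 6, |A ∩ B| = 4; needs |A ∖ B| = 2 — true.

4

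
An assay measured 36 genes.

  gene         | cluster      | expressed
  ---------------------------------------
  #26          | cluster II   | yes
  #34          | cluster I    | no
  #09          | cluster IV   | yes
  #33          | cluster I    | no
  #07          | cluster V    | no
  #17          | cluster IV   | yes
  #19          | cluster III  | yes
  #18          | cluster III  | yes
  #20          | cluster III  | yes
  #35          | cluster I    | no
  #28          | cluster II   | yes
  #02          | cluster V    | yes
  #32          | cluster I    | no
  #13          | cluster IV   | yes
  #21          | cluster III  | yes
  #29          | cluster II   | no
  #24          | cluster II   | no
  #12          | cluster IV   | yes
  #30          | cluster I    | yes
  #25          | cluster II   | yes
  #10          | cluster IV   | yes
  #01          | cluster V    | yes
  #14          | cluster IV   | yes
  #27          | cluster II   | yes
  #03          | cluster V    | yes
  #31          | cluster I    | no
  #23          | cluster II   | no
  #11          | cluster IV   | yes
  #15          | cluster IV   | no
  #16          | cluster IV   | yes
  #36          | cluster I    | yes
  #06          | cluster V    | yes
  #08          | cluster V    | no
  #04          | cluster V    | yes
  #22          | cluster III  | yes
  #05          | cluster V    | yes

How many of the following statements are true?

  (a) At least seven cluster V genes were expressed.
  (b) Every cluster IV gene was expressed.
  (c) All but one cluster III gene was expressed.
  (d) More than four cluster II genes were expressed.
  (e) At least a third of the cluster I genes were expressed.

(a) cluster V: |A| = 8, |A ∩ B| = 6; needs |A ∩ B| ≥ 7 — false.
(b) cluster IV: |A| = 9, |A ∩ B| = 8; needs A ⊆ B, i.e. every element of A is in B (|A ∖ B| = 0) — false.
(c) cluster III: |A| = 5, |A ∩ B| = 5; needs |A ∖ B| = 1 — false.
(d) cluster II: |A| = 7, |A ∩ B| = 4; needs |A ∩ B| > 4 — false.
(e) cluster I: |A| = 7, |A ∩ B| = 2; needs |A ∩ B| / |A| ≥ 1/3 — false.

0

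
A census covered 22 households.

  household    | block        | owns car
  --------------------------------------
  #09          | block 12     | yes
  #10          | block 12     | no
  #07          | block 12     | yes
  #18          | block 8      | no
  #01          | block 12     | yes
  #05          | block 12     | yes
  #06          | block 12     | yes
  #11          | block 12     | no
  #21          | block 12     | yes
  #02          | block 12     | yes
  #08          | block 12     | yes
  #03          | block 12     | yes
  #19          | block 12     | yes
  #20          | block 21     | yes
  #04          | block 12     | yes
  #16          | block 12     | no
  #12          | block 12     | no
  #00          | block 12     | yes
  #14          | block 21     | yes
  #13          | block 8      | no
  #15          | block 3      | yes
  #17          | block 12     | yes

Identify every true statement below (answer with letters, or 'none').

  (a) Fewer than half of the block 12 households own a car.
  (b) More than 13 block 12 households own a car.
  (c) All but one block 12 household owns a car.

none

|A| = 17, |A ∩ B| = 13, |A ∖ B| = 4.
(a) |A ∩ B| < |A ∖ B|: fails.
(b) |A ∩ B| > 13: fails.
(c) |A ∖ B| = 1: fails.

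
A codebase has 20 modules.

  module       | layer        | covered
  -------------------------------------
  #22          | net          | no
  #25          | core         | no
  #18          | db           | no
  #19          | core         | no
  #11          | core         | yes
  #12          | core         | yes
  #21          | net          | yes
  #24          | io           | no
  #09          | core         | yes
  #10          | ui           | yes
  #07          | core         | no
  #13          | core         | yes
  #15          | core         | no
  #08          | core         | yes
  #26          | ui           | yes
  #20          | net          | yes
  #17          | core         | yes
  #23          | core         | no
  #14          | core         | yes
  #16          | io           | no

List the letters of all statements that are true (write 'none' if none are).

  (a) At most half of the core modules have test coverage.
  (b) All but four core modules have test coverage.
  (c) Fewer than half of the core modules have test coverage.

none

|A| = 12, |A ∩ B| = 7, |A ∖ B| = 5.
(a) |A ∩ B| ≤ |A ∖ B|: fails.
(b) |A ∖ B| = 4: fails.
(c) |A ∩ B| < |A ∖ B|: fails.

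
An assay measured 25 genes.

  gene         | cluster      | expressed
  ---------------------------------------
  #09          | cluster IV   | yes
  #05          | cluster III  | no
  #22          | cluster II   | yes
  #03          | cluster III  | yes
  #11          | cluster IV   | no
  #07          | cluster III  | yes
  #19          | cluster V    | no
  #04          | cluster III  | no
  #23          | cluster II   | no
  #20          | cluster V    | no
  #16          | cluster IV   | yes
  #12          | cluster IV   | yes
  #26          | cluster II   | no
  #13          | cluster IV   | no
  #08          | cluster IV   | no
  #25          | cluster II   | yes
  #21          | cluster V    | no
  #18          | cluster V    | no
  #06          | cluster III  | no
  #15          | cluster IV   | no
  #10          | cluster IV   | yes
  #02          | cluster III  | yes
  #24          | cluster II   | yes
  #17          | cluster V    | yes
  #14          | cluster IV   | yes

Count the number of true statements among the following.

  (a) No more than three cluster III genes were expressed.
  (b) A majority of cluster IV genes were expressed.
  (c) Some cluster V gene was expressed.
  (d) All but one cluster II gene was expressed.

3

(a) cluster III: |A| = 6, |A ∩ B| = 3; needs |A ∩ B| ≤ 3 — true.
(b) cluster IV: |A| = 9, |A ∩ B| = 5; needs |A ∩ B| > |A ∖ B| — true.
(c) cluster V: |A| = 5, |A ∩ B| = 1; needs A ∩ B ≠ ∅ (|A ∩ B| ≥ 1) — true.
(d) cluster II: |A| = 5, |A ∩ B| = 3; needs |A ∖ B| = 1 — false.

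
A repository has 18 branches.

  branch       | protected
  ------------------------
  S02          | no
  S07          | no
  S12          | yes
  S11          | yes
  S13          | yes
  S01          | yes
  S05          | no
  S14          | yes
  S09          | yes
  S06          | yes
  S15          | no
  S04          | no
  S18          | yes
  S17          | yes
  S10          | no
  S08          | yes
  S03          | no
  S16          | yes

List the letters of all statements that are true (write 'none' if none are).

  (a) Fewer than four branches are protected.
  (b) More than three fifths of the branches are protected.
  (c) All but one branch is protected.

(b)

|A| = 18, |A ∩ B| = 11, |A ∖ B| = 7.
(a) |A ∩ B| < 4: fails.
(b) |A ∩ B| / |A| > 3/5: holds.
(c) |A ∖ B| = 1: fails.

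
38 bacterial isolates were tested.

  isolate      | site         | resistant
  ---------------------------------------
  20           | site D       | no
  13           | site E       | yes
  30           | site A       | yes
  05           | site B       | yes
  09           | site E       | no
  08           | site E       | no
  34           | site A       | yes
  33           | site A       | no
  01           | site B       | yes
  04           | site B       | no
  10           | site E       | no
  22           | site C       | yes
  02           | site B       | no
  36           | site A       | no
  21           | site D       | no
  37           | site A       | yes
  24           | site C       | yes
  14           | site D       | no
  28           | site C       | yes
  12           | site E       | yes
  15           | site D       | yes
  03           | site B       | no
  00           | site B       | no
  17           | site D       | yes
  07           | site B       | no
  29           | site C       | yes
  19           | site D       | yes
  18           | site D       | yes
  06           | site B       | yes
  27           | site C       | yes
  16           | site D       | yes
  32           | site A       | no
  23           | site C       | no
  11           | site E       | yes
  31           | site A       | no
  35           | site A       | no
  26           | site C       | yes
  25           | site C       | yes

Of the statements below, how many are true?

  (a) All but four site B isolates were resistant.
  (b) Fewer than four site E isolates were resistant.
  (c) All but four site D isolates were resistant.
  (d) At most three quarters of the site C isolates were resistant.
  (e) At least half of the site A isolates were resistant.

1

(a) site B: |A| = 8, |A ∩ B| = 3; needs |A ∖ B| = 4 — false.
(b) site E: |A| = 6, |A ∩ B| = 3; needs |A ∩ B| < 4 — true.
(c) site D: |A| = 8, |A ∩ B| = 5; needs |A ∖ B| = 4 — false.
(d) site C: |A| = 8, |A ∩ B| = 7; needs |A ∩ B| / |A| ≤ 3/4 — false.
(e) site A: |A| = 8, |A ∩ B| = 3; needs |A ∩ B| ≥ |A ∖ B| — false.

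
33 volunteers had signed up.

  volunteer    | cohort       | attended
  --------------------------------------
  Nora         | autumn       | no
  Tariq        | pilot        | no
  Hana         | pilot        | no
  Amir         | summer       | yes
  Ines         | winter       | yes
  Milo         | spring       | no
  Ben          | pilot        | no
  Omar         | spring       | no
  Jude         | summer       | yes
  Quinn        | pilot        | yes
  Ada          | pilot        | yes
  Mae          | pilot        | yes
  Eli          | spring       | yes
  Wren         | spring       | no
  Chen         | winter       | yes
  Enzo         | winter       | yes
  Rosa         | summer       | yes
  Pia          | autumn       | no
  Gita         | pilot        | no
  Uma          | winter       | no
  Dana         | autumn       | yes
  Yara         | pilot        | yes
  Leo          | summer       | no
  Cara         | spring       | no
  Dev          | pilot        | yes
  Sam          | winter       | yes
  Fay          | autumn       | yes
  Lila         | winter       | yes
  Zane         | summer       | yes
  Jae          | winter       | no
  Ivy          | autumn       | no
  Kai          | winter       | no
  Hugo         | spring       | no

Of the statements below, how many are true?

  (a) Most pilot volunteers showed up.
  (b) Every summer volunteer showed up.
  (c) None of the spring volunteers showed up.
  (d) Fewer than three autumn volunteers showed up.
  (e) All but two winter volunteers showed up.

2

(a) pilot: |A| = 9, |A ∩ B| = 5; needs |A ∩ B| > |A ∖ B| — true.
(b) summer: |A| = 5, |A ∩ B| = 4; needs A ⊆ B, i.e. every element of A is in B (|A ∖ B| = 0) — false.
(c) spring: |A| = 6, |A ∩ B| = 1; needs A ∩ B = ∅ (|A ∩ B| = 0) — false.
(d) autumn: |A| = 5, |A ∩ B| = 2; needs |A ∩ B| < 3 — true.
(e) winter: |A| = 8, |A ∩ B| = 5; needs |A ∖ B| = 2 — false.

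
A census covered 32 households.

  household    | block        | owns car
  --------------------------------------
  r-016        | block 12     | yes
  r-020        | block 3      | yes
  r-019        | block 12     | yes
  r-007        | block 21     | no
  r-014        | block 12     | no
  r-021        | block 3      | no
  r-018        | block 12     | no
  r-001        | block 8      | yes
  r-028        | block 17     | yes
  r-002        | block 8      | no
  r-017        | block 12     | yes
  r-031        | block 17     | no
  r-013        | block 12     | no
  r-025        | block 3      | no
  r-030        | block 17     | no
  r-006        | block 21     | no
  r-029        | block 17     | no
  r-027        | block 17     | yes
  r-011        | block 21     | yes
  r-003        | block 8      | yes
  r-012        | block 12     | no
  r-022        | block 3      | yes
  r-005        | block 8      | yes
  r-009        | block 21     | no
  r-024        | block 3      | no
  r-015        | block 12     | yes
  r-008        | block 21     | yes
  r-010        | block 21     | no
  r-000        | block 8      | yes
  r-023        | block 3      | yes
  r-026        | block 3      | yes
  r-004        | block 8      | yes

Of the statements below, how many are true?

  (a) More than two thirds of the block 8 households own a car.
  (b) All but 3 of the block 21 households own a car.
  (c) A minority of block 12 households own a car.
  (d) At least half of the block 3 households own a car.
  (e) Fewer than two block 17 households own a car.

(a) block 8: |A| = 6, |A ∩ B| = 5; needs |A ∩ B| / |A| > 2/3 — true.
(b) block 21: |A| = 6, |A ∩ B| = 2; needs |A ∖ B| = 3 — false.
(c) block 12: |A| = 8, |A ∩ B| = 4; needs |A ∩ B| < |A ∖ B| — false.
(d) block 3: |A| = 7, |A ∩ B| = 4; needs |A ∩ B| ≥ |A ∖ B| — true.
(e) block 17: |A| = 5, |A ∩ B| = 2; needs |A ∩ B| < 2 — false.

2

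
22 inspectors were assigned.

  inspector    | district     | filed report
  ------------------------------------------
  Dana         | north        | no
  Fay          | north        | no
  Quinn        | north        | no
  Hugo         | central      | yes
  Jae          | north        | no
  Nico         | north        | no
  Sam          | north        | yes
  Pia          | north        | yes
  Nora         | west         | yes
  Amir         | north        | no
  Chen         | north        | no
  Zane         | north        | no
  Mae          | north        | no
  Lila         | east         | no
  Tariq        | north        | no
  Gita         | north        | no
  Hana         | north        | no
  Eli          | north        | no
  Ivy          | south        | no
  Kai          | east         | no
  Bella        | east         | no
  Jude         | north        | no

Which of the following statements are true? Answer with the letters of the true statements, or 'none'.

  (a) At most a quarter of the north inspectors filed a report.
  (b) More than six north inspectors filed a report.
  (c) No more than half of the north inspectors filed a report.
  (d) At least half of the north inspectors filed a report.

(a), (c)

|A| = 16, |A ∩ B| = 2, |A ∖ B| = 14.
(a) |A ∩ B| / |A| ≤ 1/4: holds.
(b) |A ∩ B| > 6: fails.
(c) |A ∩ B| ≤ |A ∖ B|: holds.
(d) |A ∩ B| ≥ |A ∖ B|: fails.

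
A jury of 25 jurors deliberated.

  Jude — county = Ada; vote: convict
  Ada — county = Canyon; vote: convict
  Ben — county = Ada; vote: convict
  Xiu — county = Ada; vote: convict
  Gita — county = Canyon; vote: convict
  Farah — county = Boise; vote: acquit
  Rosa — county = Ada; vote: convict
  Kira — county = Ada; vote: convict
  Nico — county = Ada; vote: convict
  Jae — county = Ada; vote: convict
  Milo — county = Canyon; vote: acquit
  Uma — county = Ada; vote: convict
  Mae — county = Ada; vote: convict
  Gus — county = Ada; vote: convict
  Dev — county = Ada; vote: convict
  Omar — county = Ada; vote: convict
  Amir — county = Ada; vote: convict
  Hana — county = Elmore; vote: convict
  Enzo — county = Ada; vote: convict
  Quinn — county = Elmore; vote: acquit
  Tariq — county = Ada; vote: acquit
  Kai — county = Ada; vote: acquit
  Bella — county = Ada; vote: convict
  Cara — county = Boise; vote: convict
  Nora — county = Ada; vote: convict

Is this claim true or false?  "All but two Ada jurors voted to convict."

True

Truth condition: |A ∖ B| = 2.
|A| = 18, |A ∩ B| = 16, |A ∖ B| = 2.
|A ∖ B| = 2, so the statement is true.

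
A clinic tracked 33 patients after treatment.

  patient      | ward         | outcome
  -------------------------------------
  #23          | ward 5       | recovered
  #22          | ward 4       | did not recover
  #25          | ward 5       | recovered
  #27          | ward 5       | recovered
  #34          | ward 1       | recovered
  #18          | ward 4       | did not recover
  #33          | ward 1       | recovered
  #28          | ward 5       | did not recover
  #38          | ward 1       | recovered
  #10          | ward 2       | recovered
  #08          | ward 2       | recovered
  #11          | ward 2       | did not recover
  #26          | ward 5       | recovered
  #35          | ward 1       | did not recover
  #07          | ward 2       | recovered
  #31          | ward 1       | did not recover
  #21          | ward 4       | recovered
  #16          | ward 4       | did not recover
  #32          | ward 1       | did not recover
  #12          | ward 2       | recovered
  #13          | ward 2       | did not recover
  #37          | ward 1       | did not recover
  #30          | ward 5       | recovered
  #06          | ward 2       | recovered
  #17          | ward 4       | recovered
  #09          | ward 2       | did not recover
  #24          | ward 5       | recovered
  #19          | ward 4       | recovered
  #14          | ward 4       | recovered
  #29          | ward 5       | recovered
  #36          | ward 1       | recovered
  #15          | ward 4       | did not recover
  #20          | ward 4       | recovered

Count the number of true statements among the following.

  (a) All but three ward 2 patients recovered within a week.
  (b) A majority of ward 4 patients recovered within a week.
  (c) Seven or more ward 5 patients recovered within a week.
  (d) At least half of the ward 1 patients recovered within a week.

(a) ward 2: |A| = 8, |A ∩ B| = 5; needs |A ∖ B| = 3 — true.
(b) ward 4: |A| = 9, |A ∩ B| = 5; needs |A ∩ B| > |A ∖ B| — true.
(c) ward 5: |A| = 8, |A ∩ B| = 7; needs |A ∩ B| ≥ 7 — true.
(d) ward 1: |A| = 8, |A ∩ B| = 4; needs |A ∩ B| ≥ |A ∖ B| — true.

4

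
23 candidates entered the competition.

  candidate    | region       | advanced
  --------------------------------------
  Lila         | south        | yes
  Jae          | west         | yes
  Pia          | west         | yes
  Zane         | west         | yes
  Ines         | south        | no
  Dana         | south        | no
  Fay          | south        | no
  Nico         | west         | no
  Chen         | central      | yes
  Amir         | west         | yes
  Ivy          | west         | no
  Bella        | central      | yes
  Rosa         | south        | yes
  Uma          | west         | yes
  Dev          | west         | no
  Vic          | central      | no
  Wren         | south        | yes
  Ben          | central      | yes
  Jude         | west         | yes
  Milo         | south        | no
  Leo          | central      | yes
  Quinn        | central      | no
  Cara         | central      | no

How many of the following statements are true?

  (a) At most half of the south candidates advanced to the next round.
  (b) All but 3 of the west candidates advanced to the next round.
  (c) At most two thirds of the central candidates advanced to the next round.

3

(a) south: |A| = 7, |A ∩ B| = 3; needs |A ∩ B| ≤ |A ∖ B| — true.
(b) west: |A| = 9, |A ∩ B| = 6; needs |A ∖ B| = 3 — true.
(c) central: |A| = 7, |A ∩ B| = 4; needs |A ∩ B| / |A| ≤ 2/3 — true.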